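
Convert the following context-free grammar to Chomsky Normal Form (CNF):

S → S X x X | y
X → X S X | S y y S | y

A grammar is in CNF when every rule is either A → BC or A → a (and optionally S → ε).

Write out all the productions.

TX → x; S → y; TY → y; X → y; S → S X0; X0 → X X1; X1 → TX X; X → X X2; X2 → S X; X → S X3; X3 → TY X4; X4 → TY S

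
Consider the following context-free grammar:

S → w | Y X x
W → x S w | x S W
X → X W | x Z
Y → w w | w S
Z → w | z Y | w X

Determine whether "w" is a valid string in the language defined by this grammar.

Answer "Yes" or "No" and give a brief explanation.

Yes - a valid derivation exists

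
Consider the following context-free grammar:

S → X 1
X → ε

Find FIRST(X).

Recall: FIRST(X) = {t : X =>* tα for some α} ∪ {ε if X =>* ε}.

We compute FIRST(X) using the standard algorithm.
FIRST(S) = {1}
FIRST(X) = {ε}
Therefore, FIRST(X) = {ε}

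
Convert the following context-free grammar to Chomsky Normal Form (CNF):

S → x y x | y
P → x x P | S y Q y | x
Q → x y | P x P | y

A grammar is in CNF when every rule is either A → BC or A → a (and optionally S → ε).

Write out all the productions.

TX → x; TY → y; S → y; P → x; Q → y; S → TX X0; X0 → TY TX; P → TX X1; X1 → TX P; P → S X2; X2 → TY X3; X3 → Q TY; Q → TX TY; Q → P X4; X4 → TX P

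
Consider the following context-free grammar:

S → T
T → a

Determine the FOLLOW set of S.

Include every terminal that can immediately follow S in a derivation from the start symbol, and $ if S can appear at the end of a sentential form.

We compute FOLLOW(S) using the standard algorithm.
FOLLOW(S) starts with {$}.
FIRST(S) = {a}
FIRST(T) = {a}
FOLLOW(S) = {$}
FOLLOW(T) = {$}
Therefore, FOLLOW(S) = {$}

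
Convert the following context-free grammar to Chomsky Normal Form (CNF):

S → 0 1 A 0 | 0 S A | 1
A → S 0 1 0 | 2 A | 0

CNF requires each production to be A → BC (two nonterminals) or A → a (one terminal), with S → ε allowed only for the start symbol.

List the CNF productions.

T0 → 0; T1 → 1; S → 1; T2 → 2; A → 0; S → T0 X0; X0 → T1 X1; X1 → A T0; S → T0 X2; X2 → S A; A → S X3; X3 → T0 X4; X4 → T1 T0; A → T2 A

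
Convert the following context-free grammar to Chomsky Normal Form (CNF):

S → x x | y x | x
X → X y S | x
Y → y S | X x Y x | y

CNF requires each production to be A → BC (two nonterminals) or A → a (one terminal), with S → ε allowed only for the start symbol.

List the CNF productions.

TX → x; TY → y; S → x; X → x; Y → y; S → TX TX; S → TY TX; X → X X0; X0 → TY S; Y → TY S; Y → X X1; X1 → TX X2; X2 → Y TX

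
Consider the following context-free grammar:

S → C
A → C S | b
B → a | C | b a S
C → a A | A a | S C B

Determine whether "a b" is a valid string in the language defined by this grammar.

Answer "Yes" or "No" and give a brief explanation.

Yes - a valid derivation exists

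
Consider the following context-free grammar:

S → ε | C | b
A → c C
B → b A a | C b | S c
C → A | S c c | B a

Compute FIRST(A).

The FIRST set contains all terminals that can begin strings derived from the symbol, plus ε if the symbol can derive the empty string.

We compute FIRST(A) using the standard algorithm.
FIRST(A) = {c}
FIRST(B) = {b, c}
FIRST(C) = {b, c}
FIRST(S) = {b, c, ε}
Therefore, FIRST(A) = {c}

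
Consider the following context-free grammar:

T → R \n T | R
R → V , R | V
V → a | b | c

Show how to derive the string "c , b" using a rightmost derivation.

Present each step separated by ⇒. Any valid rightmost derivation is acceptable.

T ⇒ R ⇒ V , R ⇒ V , V ⇒ V , b ⇒ c , b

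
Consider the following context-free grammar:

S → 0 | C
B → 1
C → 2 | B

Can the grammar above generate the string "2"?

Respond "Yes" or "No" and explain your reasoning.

Yes - a valid derivation exists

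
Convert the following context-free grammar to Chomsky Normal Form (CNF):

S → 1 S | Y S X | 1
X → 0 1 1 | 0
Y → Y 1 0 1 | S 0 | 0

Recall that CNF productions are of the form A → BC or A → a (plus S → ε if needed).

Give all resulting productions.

T1 → 1; S → 1; T0 → 0; X → 0; Y → 0; S → T1 S; S → Y X0; X0 → S X; X → T0 X1; X1 → T1 T1; Y → Y X2; X2 → T1 X3; X3 → T0 T1; Y → S T0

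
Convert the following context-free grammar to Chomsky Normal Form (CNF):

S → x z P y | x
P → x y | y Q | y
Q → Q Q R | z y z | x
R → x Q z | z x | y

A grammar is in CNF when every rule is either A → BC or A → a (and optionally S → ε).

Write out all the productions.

TX → x; TZ → z; TY → y; S → x; P → y; Q → x; R → y; S → TX X0; X0 → TZ X1; X1 → P TY; P → TX TY; P → TY Q; Q → Q X2; X2 → Q R; Q → TZ X3; X3 → TY TZ; R → TX X4; X4 → Q TZ; R → TZ TX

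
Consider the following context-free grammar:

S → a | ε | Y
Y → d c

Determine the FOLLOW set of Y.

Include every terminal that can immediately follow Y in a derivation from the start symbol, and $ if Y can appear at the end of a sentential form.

We compute FOLLOW(Y) using the standard algorithm.
FOLLOW(S) starts with {$}.
FIRST(S) = {a, d, ε}
FIRST(Y) = {d}
FOLLOW(S) = {$}
FOLLOW(Y) = {$}
Therefore, FOLLOW(Y) = {$}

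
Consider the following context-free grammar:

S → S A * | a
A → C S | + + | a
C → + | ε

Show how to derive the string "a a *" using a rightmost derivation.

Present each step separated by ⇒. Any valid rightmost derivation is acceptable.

S ⇒ S A * ⇒ S a * ⇒ a a *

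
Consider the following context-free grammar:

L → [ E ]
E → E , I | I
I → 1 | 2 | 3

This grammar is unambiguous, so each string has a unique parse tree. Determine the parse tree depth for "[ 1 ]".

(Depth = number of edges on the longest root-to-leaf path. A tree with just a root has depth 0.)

3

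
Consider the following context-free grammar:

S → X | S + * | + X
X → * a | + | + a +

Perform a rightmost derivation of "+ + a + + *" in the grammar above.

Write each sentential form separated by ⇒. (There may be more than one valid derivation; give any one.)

S ⇒ S + * ⇒ + X + * ⇒ + + a + + *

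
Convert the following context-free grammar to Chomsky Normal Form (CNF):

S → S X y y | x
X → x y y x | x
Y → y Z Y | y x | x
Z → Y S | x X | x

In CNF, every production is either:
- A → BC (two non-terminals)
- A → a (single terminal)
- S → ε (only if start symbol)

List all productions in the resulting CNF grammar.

TY → y; S → x; TX → x; X → x; Y → x; Z → x; S → S X0; X0 → X X1; X1 → TY TY; X → TX X2; X2 → TY X3; X3 → TY TX; Y → TY X4; X4 → Z Y; Y → TY TX; Z → Y S; Z → TX X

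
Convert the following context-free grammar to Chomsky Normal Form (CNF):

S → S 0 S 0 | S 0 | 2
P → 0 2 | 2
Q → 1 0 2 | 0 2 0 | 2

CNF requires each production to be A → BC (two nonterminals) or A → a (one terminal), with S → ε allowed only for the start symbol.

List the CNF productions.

T0 → 0; S → 2; T2 → 2; P → 2; T1 → 1; Q → 2; S → S X0; X0 → T0 X1; X1 → S T0; S → S T0; P → T0 T2; Q → T1 X2; X2 → T0 T2; Q → T0 X3; X3 → T2 T0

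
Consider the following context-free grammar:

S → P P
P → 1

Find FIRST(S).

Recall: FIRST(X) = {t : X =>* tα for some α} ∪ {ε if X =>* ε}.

We compute FIRST(S) using the standard algorithm.
FIRST(P) = {1}
FIRST(S) = {1}
Therefore, FIRST(S) = {1}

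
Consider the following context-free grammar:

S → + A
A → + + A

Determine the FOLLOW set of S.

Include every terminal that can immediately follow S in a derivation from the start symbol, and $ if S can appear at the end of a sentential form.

We compute FOLLOW(S) using the standard algorithm.
FOLLOW(S) starts with {$}.
FIRST(A) = {+}
FIRST(S) = {+}
FOLLOW(A) = {$}
FOLLOW(S) = {$}
Therefore, FOLLOW(S) = {$}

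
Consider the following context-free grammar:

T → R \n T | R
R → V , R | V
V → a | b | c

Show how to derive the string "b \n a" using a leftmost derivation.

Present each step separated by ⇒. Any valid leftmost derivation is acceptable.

T ⇒ R \n T ⇒ V \n T ⇒ b \n T ⇒ b \n R ⇒ b \n V ⇒ b \n a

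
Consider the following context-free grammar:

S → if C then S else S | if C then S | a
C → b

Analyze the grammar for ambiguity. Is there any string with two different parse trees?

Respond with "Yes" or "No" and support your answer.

Yes - the string 'if b then if b then if b then a else a else a' has two distinct parse trees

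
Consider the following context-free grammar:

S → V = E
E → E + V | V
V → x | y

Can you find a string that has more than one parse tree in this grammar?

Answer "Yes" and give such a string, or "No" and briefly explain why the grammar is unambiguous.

No - the grammar is unambiguous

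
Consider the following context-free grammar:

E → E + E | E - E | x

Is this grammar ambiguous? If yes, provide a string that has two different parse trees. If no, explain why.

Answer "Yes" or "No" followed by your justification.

Yes - the string 'x - x - x + x' has two distinct leftmost derivations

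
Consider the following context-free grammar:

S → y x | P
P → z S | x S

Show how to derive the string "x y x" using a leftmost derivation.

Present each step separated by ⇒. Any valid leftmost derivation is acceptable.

S ⇒ P ⇒ x S ⇒ x y x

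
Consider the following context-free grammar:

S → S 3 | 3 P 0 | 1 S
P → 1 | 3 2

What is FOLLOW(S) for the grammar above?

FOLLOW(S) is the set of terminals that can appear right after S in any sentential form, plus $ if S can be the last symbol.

We compute FOLLOW(S) using the standard algorithm.
FOLLOW(S) starts with {$}.
FIRST(P) = {1, 3}
FIRST(S) = {1, 3}
FOLLOW(P) = {0}
FOLLOW(S) = {$, 3}
Therefore, FOLLOW(S) = {$, 3}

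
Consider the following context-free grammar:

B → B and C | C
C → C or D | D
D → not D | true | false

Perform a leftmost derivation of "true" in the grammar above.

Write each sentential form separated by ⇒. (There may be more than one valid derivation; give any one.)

B ⇒ C ⇒ D ⇒ true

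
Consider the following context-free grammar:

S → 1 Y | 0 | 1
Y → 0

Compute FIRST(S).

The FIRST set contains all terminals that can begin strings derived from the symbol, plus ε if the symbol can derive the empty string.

We compute FIRST(S) using the standard algorithm.
FIRST(S) = {0, 1}
FIRST(Y) = {0}
Therefore, FIRST(S) = {0, 1}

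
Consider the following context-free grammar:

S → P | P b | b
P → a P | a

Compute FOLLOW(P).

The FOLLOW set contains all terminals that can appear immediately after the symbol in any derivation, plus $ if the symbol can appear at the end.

We compute FOLLOW(P) using the standard algorithm.
FOLLOW(S) starts with {$}.
FIRST(P) = {a}
FIRST(S) = {a, b}
FOLLOW(P) = {$, b}
FOLLOW(S) = {$}
Therefore, FOLLOW(P) = {$, b}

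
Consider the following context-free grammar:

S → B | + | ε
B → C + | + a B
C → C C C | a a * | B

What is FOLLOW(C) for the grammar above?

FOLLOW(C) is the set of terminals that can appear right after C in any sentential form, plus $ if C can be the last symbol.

We compute FOLLOW(C) using the standard algorithm.
FOLLOW(S) starts with {$}.
FIRST(B) = {+, a}
FIRST(C) = {+, a}
FIRST(S) = {+, a, ε}
FOLLOW(B) = {$, +, a}
FOLLOW(C) = {+, a}
FOLLOW(S) = {$}
Therefore, FOLLOW(C) = {+, a}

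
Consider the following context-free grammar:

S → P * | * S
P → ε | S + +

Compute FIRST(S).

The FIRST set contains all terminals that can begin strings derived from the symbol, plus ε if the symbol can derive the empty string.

We compute FIRST(S) using the standard algorithm.
FIRST(P) = {*, ε}
FIRST(S) = {*}
Therefore, FIRST(S) = {*}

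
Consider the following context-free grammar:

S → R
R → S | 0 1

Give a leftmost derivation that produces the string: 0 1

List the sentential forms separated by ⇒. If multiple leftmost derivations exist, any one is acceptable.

S ⇒ R ⇒ S ⇒ R ⇒ S ⇒ R ⇒ 0 1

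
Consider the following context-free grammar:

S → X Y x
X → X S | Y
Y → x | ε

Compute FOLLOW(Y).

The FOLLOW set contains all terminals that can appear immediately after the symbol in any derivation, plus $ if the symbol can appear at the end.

We compute FOLLOW(Y) using the standard algorithm.
FOLLOW(S) starts with {$}.
FIRST(S) = {x}
FIRST(X) = {x, ε}
FIRST(Y) = {x, ε}
FOLLOW(S) = {$, x}
FOLLOW(X) = {x}
FOLLOW(Y) = {x}
Therefore, FOLLOW(Y) = {x}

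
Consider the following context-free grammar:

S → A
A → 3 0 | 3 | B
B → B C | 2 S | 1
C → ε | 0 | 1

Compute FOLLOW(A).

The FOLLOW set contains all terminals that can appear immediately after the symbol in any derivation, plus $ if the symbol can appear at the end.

We compute FOLLOW(A) using the standard algorithm.
FOLLOW(S) starts with {$}.
FIRST(A) = {1, 2, 3}
FIRST(B) = {1, 2}
FIRST(C) = {0, 1, ε}
FIRST(S) = {1, 2, 3}
FOLLOW(A) = {$, 0, 1}
FOLLOW(B) = {$, 0, 1}
FOLLOW(C) = {$, 0, 1}
FOLLOW(S) = {$, 0, 1}
Therefore, FOLLOW(A) = {$, 0, 1}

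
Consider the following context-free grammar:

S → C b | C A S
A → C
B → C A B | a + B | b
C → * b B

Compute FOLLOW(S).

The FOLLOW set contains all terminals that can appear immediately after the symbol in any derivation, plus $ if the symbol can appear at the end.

We compute FOLLOW(S) using the standard algorithm.
FOLLOW(S) starts with {$}.
FIRST(A) = {*}
FIRST(B) = {*, a, b}
FIRST(C) = {*}
FIRST(S) = {*}
FOLLOW(A) = {*, a, b}
FOLLOW(B) = {*, a, b}
FOLLOW(C) = {*, a, b}
FOLLOW(S) = {$}
Therefore, FOLLOW(S) = {$}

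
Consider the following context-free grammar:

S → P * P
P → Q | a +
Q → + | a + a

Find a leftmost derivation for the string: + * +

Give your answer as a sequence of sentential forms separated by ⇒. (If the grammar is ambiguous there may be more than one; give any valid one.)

S ⇒ P * P ⇒ Q * P ⇒ + * P ⇒ + * Q ⇒ + * +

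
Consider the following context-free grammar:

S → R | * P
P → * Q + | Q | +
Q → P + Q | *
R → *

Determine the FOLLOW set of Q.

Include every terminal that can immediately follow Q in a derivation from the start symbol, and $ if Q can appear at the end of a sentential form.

We compute FOLLOW(Q) using the standard algorithm.
FOLLOW(S) starts with {$}.
FIRST(P) = {*, +}
FIRST(Q) = {*, +}
FIRST(R) = {*}
FIRST(S) = {*}
FOLLOW(P) = {$, +}
FOLLOW(Q) = {$, +}
FOLLOW(R) = {$}
FOLLOW(S) = {$}
Therefore, FOLLOW(Q) = {$, +}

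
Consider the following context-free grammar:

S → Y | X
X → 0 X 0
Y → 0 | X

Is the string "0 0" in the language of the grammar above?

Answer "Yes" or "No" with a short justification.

No - no valid derivation exists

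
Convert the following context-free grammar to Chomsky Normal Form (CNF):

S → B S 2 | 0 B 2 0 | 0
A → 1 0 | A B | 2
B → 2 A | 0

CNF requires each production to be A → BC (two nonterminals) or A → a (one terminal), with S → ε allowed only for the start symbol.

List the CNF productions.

T2 → 2; T0 → 0; S → 0; T1 → 1; A → 2; B → 0; S → B X0; X0 → S T2; S → T0 X1; X1 → B X2; X2 → T2 T0; A → T1 T0; A → A B; B → T2 A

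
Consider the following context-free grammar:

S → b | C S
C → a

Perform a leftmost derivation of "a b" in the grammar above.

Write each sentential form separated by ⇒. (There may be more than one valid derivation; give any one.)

S ⇒ C S ⇒ a S ⇒ a b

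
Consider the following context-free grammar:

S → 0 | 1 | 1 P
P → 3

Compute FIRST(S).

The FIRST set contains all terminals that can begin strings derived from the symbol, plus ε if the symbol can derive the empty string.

We compute FIRST(S) using the standard algorithm.
FIRST(P) = {3}
FIRST(S) = {0, 1}
Therefore, FIRST(S) = {0, 1}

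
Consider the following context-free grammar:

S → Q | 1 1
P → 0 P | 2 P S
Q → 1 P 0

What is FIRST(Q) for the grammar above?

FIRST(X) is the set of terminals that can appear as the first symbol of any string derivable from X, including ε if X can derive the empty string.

We compute FIRST(Q) using the standard algorithm.
FIRST(P) = {0, 2}
FIRST(Q) = {1}
FIRST(S) = {1}
Therefore, FIRST(Q) = {1}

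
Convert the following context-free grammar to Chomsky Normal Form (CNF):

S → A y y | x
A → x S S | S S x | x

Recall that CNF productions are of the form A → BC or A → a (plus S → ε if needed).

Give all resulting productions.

TY → y; S → x; TX → x; A → x; S → A X0; X0 → TY TY; A → TX X1; X1 → S S; A → S X2; X2 → S TX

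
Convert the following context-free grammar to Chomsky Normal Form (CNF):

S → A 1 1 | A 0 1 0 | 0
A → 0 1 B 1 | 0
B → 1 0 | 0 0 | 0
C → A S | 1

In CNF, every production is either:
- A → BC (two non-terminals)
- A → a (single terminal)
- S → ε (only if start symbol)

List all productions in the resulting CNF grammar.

T1 → 1; T0 → 0; S → 0; A → 0; B → 0; C → 1; S → A X0; X0 → T1 T1; S → A X1; X1 → T0 X2; X2 → T1 T0; A → T0 X3; X3 → T1 X4; X4 → B T1; B → T1 T0; B → T0 T0; C → A S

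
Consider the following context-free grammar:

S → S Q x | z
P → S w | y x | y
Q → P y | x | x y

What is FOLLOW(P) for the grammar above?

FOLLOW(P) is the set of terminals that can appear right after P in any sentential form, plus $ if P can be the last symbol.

We compute FOLLOW(P) using the standard algorithm.
FOLLOW(S) starts with {$}.
FIRST(P) = {y, z}
FIRST(Q) = {x, y, z}
FIRST(S) = {z}
FOLLOW(P) = {y}
FOLLOW(Q) = {x}
FOLLOW(S) = {$, w, x, y, z}
Therefore, FOLLOW(P) = {y}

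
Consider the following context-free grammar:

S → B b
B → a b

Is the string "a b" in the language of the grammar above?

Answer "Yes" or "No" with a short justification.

No - no valid derivation exists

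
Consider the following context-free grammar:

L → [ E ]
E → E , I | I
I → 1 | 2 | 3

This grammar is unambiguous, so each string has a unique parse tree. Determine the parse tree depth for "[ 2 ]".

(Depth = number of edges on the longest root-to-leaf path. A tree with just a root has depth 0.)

3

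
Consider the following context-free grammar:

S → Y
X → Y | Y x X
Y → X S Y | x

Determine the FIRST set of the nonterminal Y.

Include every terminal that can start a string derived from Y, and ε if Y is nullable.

We compute FIRST(Y) using the standard algorithm.
FIRST(S) = {x}
FIRST(X) = {x}
FIRST(Y) = {x}
Therefore, FIRST(Y) = {x}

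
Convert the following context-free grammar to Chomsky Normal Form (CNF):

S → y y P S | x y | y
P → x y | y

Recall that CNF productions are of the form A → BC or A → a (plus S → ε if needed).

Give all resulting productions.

TY → y; TX → x; S → y; P → y; S → TY X0; X0 → TY X1; X1 → P S; S → TX TY; P → TX TY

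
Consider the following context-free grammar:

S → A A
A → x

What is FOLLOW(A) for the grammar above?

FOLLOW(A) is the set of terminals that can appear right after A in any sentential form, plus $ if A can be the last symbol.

We compute FOLLOW(A) using the standard algorithm.
FOLLOW(S) starts with {$}.
FIRST(A) = {x}
FIRST(S) = {x}
FOLLOW(A) = {$, x}
FOLLOW(S) = {$}
Therefore, FOLLOW(A) = {$, x}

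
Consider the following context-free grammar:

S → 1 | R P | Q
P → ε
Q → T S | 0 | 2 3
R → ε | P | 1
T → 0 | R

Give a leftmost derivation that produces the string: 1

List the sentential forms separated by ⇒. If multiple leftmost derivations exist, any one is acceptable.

S ⇒ Q ⇒ T S ⇒ R S ⇒ S ⇒ 1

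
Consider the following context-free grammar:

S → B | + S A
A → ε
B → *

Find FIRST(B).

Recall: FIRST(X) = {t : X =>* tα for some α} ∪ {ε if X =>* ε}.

We compute FIRST(B) using the standard algorithm.
FIRST(A) = {ε}
FIRST(B) = {*}
FIRST(S) = {*, +}
Therefore, FIRST(B) = {*}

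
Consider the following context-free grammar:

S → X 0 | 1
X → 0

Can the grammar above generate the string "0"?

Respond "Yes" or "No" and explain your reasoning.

No - no valid derivation exists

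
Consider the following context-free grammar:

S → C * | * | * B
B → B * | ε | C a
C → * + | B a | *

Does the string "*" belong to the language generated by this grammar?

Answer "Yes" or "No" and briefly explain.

Yes - a valid derivation exists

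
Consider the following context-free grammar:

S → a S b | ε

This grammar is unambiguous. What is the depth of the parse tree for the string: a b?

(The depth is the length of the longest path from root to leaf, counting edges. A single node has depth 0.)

2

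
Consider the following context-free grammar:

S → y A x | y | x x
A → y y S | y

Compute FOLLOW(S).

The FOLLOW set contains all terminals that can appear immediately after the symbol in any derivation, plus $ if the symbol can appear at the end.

We compute FOLLOW(S) using the standard algorithm.
FOLLOW(S) starts with {$}.
FIRST(A) = {y}
FIRST(S) = {x, y}
FOLLOW(A) = {x}
FOLLOW(S) = {$, x}
Therefore, FOLLOW(S) = {$, x}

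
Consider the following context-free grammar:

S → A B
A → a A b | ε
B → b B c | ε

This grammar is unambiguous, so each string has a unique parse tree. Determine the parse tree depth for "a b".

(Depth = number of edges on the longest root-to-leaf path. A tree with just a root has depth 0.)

3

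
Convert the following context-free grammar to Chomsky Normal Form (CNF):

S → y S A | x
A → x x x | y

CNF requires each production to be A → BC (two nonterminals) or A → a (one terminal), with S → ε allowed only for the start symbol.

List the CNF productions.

TY → y; S → x; TX → x; A → y; S → TY X0; X0 → S A; A → TX X1; X1 → TX TX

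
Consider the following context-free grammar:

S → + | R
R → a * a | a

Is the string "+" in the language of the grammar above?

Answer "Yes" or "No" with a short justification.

Yes - a valid derivation exists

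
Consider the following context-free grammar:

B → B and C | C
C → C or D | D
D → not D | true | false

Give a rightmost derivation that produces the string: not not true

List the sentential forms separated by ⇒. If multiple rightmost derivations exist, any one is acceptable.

B ⇒ C ⇒ D ⇒ not D ⇒ not not D ⇒ not not true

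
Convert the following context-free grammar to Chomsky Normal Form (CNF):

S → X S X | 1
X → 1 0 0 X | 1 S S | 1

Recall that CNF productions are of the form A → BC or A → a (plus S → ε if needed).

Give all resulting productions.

S → 1; T1 → 1; T0 → 0; X → 1; S → X X0; X0 → S X; X → T1 X1; X1 → T0 X2; X2 → T0 X; X → T1 X3; X3 → S S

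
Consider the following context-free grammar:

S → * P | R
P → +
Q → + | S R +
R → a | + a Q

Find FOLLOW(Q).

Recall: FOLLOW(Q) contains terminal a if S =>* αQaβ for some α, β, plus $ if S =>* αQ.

We compute FOLLOW(Q) using the standard algorithm.
FOLLOW(S) starts with {$}.
FIRST(P) = {+}
FIRST(Q) = {*, +, a}
FIRST(R) = {+, a}
FIRST(S) = {*, +, a}
FOLLOW(P) = {$, +, a}
FOLLOW(Q) = {$, +, a}
FOLLOW(R) = {$, +, a}
FOLLOW(S) = {$, +, a}
Therefore, FOLLOW(Q) = {$, +, a}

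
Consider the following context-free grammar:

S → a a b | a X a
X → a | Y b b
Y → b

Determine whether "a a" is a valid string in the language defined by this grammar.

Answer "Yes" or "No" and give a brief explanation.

No - no valid derivation exists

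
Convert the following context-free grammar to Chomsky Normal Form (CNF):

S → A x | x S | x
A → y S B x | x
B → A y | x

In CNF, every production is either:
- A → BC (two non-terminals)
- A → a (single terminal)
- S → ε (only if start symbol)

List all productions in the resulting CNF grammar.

TX → x; S → x; TY → y; A → x; B → x; S → A TX; S → TX S; A → TY X0; X0 → S X1; X1 → B TX; B → A TY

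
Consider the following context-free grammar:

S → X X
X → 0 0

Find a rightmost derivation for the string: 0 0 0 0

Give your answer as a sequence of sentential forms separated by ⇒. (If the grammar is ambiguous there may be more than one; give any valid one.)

S ⇒ X X ⇒ X 0 0 ⇒ 0 0 0 0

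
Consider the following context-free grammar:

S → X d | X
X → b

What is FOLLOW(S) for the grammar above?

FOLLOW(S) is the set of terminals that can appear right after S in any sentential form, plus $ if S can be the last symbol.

We compute FOLLOW(S) using the standard algorithm.
FOLLOW(S) starts with {$}.
FIRST(S) = {b}
FIRST(X) = {b}
FOLLOW(S) = {$}
FOLLOW(X) = {$, d}
Therefore, FOLLOW(S) = {$}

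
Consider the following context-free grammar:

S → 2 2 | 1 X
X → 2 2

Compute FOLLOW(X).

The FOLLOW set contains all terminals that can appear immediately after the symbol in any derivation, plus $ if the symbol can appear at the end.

We compute FOLLOW(X) using the standard algorithm.
FOLLOW(S) starts with {$}.
FIRST(S) = {1, 2}
FIRST(X) = {2}
FOLLOW(S) = {$}
FOLLOW(X) = {$}
Therefore, FOLLOW(X) = {$}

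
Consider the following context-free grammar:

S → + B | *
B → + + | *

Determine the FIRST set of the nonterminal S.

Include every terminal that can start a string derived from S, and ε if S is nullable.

We compute FIRST(S) using the standard algorithm.
FIRST(B) = {*, +}
FIRST(S) = {*, +}
Therefore, FIRST(S) = {*, +}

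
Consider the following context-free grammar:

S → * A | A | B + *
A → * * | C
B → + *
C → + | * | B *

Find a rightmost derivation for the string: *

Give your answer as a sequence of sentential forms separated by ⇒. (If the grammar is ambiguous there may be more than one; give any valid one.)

S ⇒ A ⇒ C ⇒ *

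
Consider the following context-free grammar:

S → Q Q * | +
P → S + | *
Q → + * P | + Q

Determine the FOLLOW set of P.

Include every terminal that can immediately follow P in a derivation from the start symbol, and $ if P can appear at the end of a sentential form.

We compute FOLLOW(P) using the standard algorithm.
FOLLOW(S) starts with {$}.
FIRST(P) = {*, +}
FIRST(Q) = {+}
FIRST(S) = {+}
FOLLOW(P) = {*, +}
FOLLOW(Q) = {*, +}
FOLLOW(S) = {$, +}
Therefore, FOLLOW(P) = {*, +}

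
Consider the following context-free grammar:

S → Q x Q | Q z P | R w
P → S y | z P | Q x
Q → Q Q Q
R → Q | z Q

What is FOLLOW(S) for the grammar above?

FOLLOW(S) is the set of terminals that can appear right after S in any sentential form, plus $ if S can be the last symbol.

We compute FOLLOW(S) using the standard algorithm.
FOLLOW(S) starts with {$}.
FIRST(P) = {z}
FIRST(Q) = {}
FIRST(R) = {z}
FIRST(S) = {z}
FOLLOW(P) = {$, y}
FOLLOW(Q) = {$, w, x, y, z}
FOLLOW(R) = {w}
FOLLOW(S) = {$, y}
Therefore, FOLLOW(S) = {$, y}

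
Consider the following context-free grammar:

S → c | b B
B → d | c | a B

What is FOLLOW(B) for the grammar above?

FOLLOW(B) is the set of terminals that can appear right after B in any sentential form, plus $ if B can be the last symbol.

We compute FOLLOW(B) using the standard algorithm.
FOLLOW(S) starts with {$}.
FIRST(B) = {a, c, d}
FIRST(S) = {b, c}
FOLLOW(B) = {$}
FOLLOW(S) = {$}
Therefore, FOLLOW(B) = {$}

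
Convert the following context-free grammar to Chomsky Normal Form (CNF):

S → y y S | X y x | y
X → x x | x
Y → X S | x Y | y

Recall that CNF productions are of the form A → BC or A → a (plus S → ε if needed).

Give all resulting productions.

TY → y; TX → x; S → y; X → x; Y → y; S → TY X0; X0 → TY S; S → X X1; X1 → TY TX; X → TX TX; Y → X S; Y → TX Y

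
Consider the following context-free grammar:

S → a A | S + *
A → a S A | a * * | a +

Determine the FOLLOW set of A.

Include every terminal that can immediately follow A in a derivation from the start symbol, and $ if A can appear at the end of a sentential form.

We compute FOLLOW(A) using the standard algorithm.
FOLLOW(S) starts with {$}.
FIRST(A) = {a}
FIRST(S) = {a}
FOLLOW(A) = {$, +, a}
FOLLOW(S) = {$, +, a}
Therefore, FOLLOW(A) = {$, +, a}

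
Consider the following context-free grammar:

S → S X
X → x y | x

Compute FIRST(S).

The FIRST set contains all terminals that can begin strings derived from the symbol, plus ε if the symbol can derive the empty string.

We compute FIRST(S) using the standard algorithm.
FIRST(S) = {}
FIRST(X) = {x}
Therefore, FIRST(S) = {}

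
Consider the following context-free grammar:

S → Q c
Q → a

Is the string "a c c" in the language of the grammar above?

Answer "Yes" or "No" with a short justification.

No - no valid derivation exists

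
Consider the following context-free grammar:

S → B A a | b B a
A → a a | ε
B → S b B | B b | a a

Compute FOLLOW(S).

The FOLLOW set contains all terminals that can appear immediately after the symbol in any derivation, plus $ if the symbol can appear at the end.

We compute FOLLOW(S) using the standard algorithm.
FOLLOW(S) starts with {$}.
FIRST(A) = {a, ε}
FIRST(B) = {a, b}
FIRST(S) = {a, b}
FOLLOW(A) = {a}
FOLLOW(B) = {a, b}
FOLLOW(S) = {$, b}
Therefore, FOLLOW(S) = {$, b}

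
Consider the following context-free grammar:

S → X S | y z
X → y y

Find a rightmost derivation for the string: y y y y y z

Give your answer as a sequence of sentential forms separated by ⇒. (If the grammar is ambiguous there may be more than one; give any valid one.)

S ⇒ X S ⇒ X X S ⇒ X X y z ⇒ X y y y z ⇒ y y y y y z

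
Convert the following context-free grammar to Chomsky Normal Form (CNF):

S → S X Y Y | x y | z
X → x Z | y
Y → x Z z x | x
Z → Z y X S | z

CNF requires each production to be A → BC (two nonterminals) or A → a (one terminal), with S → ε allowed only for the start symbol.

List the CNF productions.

TX → x; TY → y; S → z; X → y; TZ → z; Y → x; Z → z; S → S X0; X0 → X X1; X1 → Y Y; S → TX TY; X → TX Z; Y → TX X2; X2 → Z X3; X3 → TZ TX; Z → Z X4; X4 → TY X5; X5 → X S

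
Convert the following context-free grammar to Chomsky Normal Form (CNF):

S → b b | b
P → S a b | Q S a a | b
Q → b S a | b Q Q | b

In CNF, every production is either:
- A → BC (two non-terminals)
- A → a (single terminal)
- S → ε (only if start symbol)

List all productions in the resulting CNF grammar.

TB → b; S → b; TA → a; P → b; Q → b; S → TB TB; P → S X0; X0 → TA TB; P → Q X1; X1 → S X2; X2 → TA TA; Q → TB X3; X3 → S TA; Q → TB X4; X4 → Q Q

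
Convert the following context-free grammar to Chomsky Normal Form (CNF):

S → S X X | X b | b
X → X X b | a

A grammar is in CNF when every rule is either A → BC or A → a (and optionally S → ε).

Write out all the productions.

TB → b; S → b; X → a; S → S X0; X0 → X X; S → X TB; X → X X1; X1 → X TB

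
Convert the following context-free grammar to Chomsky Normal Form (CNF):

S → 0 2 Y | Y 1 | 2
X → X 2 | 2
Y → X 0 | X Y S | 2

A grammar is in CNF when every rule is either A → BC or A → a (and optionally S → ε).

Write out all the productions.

T0 → 0; T2 → 2; T1 → 1; S → 2; X → 2; Y → 2; S → T0 X0; X0 → T2 Y; S → Y T1; X → X T2; Y → X T0; Y → X X1; X1 → Y S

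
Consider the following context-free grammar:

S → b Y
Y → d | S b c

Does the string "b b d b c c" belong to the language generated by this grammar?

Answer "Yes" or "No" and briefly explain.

No - no valid derivation exists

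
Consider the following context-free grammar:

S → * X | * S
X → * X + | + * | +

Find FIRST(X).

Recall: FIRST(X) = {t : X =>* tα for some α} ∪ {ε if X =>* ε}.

We compute FIRST(X) using the standard algorithm.
FIRST(S) = {*}
FIRST(X) = {*, +}
Therefore, FIRST(X) = {*, +}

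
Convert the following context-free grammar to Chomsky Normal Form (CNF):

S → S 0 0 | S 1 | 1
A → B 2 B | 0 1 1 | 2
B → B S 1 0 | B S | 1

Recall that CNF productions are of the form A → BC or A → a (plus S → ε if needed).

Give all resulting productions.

T0 → 0; T1 → 1; S → 1; T2 → 2; A → 2; B → 1; S → S X0; X0 → T0 T0; S → S T1; A → B X1; X1 → T2 B; A → T0 X2; X2 → T1 T1; B → B X3; X3 → S X4; X4 → T1 T0; B → B S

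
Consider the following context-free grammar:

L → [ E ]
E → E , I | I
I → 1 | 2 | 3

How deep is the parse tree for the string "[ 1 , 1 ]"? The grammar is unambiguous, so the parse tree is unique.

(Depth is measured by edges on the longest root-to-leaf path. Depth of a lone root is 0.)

4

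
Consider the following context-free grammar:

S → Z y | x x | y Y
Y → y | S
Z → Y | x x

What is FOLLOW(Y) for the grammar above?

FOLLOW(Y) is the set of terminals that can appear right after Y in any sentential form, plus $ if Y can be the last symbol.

We compute FOLLOW(Y) using the standard algorithm.
FOLLOW(S) starts with {$}.
FIRST(S) = {x, y}
FIRST(Y) = {x, y}
FIRST(Z) = {x, y}
FOLLOW(S) = {$, y}
FOLLOW(Y) = {$, y}
FOLLOW(Z) = {y}
Therefore, FOLLOW(Y) = {$, y}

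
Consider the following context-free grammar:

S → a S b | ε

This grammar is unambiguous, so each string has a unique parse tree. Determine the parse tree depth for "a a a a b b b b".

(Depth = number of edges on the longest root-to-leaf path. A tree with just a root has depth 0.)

5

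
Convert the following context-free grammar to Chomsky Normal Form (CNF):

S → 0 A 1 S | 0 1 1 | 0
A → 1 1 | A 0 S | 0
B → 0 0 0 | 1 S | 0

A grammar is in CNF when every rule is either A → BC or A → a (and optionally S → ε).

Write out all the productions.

T0 → 0; T1 → 1; S → 0; A → 0; B → 0; S → T0 X0; X0 → A X1; X1 → T1 S; S → T0 X2; X2 → T1 T1; A → T1 T1; A → A X3; X3 → T0 S; B → T0 X4; X4 → T0 T0; B → T1 S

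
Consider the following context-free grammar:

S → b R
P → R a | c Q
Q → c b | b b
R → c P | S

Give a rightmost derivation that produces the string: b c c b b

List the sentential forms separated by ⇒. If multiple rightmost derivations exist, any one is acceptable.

S ⇒ b R ⇒ b c P ⇒ b c c Q ⇒ b c c b b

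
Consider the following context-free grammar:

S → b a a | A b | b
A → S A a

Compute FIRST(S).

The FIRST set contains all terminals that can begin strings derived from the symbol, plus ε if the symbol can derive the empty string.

We compute FIRST(S) using the standard algorithm.
FIRST(A) = {b}
FIRST(S) = {b}
Therefore, FIRST(S) = {b}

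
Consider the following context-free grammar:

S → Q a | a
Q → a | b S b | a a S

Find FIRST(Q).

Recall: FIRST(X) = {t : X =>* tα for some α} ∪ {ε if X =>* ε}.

We compute FIRST(Q) using the standard algorithm.
FIRST(Q) = {a, b}
FIRST(S) = {a, b}
Therefore, FIRST(Q) = {a, b}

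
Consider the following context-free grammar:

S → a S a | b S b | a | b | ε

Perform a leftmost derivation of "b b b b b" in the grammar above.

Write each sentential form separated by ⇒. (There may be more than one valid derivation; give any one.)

S ⇒ b S b ⇒ b b S b b ⇒ b b b b b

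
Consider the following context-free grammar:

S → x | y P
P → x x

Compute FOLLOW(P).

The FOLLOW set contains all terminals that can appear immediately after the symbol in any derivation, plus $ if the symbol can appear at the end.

We compute FOLLOW(P) using the standard algorithm.
FOLLOW(S) starts with {$}.
FIRST(P) = {x}
FIRST(S) = {x, y}
FOLLOW(P) = {$}
FOLLOW(S) = {$}
Therefore, FOLLOW(P) = {$}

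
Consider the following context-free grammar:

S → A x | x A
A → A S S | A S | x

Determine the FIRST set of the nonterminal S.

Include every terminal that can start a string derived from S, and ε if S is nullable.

We compute FIRST(S) using the standard algorithm.
FIRST(A) = {x}
FIRST(S) = {x}
Therefore, FIRST(S) = {x}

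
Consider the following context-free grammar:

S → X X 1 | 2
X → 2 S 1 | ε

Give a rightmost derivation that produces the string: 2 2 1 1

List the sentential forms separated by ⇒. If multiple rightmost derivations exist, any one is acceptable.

S ⇒ X X 1 ⇒ X 2 S 1 1 ⇒ X 2 2 1 1 ⇒ 2 2 1 1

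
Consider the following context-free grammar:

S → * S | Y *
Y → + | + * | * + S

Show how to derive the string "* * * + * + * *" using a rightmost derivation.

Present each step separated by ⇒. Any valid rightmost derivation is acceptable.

S ⇒ * S ⇒ * * S ⇒ * * Y * ⇒ * * * + S * ⇒ * * * + * S * ⇒ * * * + * Y * * ⇒ * * * + * + * *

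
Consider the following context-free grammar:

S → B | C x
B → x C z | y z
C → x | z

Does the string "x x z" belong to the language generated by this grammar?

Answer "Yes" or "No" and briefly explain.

Yes - a valid derivation exists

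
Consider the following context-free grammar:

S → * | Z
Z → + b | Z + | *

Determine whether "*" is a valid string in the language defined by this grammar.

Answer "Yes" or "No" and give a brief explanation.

Yes - a valid derivation exists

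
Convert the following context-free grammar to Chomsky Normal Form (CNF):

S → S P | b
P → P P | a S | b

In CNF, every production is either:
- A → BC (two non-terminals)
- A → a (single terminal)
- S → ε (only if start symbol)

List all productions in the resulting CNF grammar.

S → b; TA → a; P → b; S → S P; P → P P; P → TA S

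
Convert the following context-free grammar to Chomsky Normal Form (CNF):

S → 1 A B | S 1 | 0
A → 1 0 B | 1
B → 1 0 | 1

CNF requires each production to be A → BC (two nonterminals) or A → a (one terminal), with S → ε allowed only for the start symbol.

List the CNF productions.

T1 → 1; S → 0; T0 → 0; A → 1; B → 1; S → T1 X0; X0 → A B; S → S T1; A → T1 X1; X1 → T0 B; B → T1 T0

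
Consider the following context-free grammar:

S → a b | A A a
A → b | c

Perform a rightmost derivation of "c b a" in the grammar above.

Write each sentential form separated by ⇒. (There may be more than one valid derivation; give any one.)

S ⇒ A A a ⇒ A b a ⇒ c b a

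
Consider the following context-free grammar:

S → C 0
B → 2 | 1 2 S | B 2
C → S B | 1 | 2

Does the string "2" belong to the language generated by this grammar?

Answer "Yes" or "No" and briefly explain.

No - no valid derivation exists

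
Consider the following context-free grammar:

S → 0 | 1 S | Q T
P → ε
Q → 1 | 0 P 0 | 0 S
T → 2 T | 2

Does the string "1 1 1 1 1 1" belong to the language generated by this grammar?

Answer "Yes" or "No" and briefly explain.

No - no valid derivation exists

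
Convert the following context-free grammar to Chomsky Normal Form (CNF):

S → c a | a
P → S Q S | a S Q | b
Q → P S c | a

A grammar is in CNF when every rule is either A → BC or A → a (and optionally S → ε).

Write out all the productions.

TC → c; TA → a; S → a; P → b; Q → a; S → TC TA; P → S X0; X0 → Q S; P → TA X1; X1 → S Q; Q → P X2; X2 → S TC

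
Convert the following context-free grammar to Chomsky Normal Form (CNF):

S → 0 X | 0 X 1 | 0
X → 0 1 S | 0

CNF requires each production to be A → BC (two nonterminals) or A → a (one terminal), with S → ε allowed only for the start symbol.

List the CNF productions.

T0 → 0; T1 → 1; S → 0; X → 0; S → T0 X; S → T0 X0; X0 → X T1; X → T0 X1; X1 → T1 S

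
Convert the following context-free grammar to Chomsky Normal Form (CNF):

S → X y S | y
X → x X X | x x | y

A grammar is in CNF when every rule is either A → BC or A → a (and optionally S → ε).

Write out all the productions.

TY → y; S → y; TX → x; X → y; S → X X0; X0 → TY S; X → TX X1; X1 → X X; X → TX TX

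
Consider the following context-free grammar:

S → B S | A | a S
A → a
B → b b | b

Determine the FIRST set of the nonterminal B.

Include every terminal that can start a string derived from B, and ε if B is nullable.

We compute FIRST(B) using the standard algorithm.
FIRST(A) = {a}
FIRST(B) = {b}
FIRST(S) = {a, b}
Therefore, FIRST(B) = {b}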